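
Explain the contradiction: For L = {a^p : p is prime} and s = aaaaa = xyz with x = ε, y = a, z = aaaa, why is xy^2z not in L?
xy²z = aaaaaa ∉ L

Pumping with i = 2 replaces y = a by y² = aa:
- Original: s = xyz = aaaaa; aaaaa has length 5, which is prime, so it is in L
- Pumped: xy²z = ε · aa · aaaa = aaaaaa
- aaaaaa has length 6 = 2 × 3, which is not prime, so it is not in L

The pumping lemma would require xy²z ∈ L, so this decomposition yields a contradiction.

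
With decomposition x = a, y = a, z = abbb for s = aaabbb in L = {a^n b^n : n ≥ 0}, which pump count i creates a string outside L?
i = 0

xy⁰z = a · ε · abbb = aabbb; aabbb has 2 a's and 3 b's; 2 ≠ 3, so it is not in L.
(Other choices also work, e.g. i = 2, 3; only i = 1 is guaranteed to stay in L since xy¹z = s.)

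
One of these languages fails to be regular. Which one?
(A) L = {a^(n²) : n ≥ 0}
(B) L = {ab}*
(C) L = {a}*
(A) {a^(n²) : n ≥ 0}

(A) L = {a^(n²) : n ≥ 0} is NOT regular.

The pumping lemma can be used to prove this:
After pumping, length is no longer a perfect square

The other languages are regular because they can be recognized by finite automata.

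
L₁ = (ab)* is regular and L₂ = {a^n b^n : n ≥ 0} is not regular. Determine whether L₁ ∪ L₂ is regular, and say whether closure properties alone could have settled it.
No — L₁ ∪ L₂ is not regular.

Let U = (ab)* ∪ {a^n b^n}. If U were regular, then U ∩ aa*bb* would be regular (closure under intersection with a regular language). But (ab)* ∩ aa*bb* = {ab} and {a^n b^n} ∩ aa*bb* = {a^n b^n : n ≥ 1}, so U ∩ aa*bb* = {a^n b^n : n ≥ 1}, which is not regular. Hence U is not regular.

Note that the bare facts "L₁ regular, L₂ non-regular" do not settle the question by themselves: the closure of regular languages under ∪, ∩, complement and difference applies only when BOTH operands are regular. With a non-regular operand the result can come out regular or non-regular depending on the specific languages, so one has to work out L₁ ∪ L₂ for this particular pair, as above.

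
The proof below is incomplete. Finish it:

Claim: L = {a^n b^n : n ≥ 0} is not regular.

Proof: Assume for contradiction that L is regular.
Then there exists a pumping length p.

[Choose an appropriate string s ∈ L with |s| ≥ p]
s = a^p b^p

This string is in L (has equal a's and b's) and has length 2p ≥ p.
Any decomposition xyz with |xy| ≤ p means y consists only of a's,
so pumping will unbalance the counts.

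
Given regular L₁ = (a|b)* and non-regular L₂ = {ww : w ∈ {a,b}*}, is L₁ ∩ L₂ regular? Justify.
No — L₁ ∩ L₂ is not regular.

(a|b)* is all strings over {a,b}, so L₁ ∩ L₂ = {ww : w ∈ {a,b}*} = L₂ itself, which is not regular (pump s = a^p b a^p b).

Note that the bare facts "L₁ regular, L₂ non-regular" do not settle the question by themselves: the closure of regular languages under ∪, ∩, complement and difference applies only when BOTH operands are regular. With a non-regular operand the result can come out regular or non-regular depending on the specific languages, so one has to work out L₁ ∩ L₂ for this particular pair, as above.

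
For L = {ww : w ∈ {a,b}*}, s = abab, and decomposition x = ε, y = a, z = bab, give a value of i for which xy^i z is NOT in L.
i = 2

xy²z = ε · aa · bab = aabab; aabab has odd length 5, so it cannot be written as ww and is not in L.
(Other choices also work, e.g. i = 0, 3; only i = 1 is guaranteed to stay in L since xy¹z = s.)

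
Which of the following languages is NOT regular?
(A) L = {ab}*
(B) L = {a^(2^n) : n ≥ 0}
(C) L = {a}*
(B) {a^(2^n) : n ≥ 0}

(B) L = {a^(2^n) : n ≥ 0} is NOT regular.

The pumping lemma can be used to prove this:
After pumping, length is no longer a power of 2

The other languages are regular because they can be recognized by finite automata.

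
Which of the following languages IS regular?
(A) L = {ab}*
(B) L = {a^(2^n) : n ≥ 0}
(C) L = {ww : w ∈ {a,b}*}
(A) {ab}*

(A) L = {ab}* is regular.

This can be recognized by a finite automaton (DFA/NFA).
Regular expressions like {ab}* define regular languages.

The other choices are not regular:
- {ww : w ∈ {a,b}*}: After pumping, the two halves no longer match
- {a^(2^n) : n ≥ 0}: After pumping, length is no longer a power of 2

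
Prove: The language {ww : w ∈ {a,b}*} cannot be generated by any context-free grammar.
Assume for contradiction that L is context-free, and let p ≥ 1 be the pumping length given by the pumping lemma for CFLs.
Choose s = a^p b^p a^p b^p. Then s ∈ L (take w = a^p b^p) and |s| = 4p ≥ p.
By the CFL pumping lemma, s = uvxyz for some u, v, x, y, z with |vxy| ≤ p, |vy| ≥ 1, and uv^i xy^i z ∈ L for every i ≥ 0.

Write s as four blocks A₁ B₁ A₂ B₂ with A₁ = A₂ = a^p and B₁ = B₂ = b^p. Since |vxy| ≤ p, the window vxy lies inside at most two adjacent blocks. Take i = 0 and let t = uxz, so |t| = 4p − |vy| with 1 ≤ |vy| ≤ p. If |t| is odd, t ∉ L immediately, so assume |vy| is even (hence |vy| ≥ 2) and |t|/2 = 2p − |vy|/2, which satisfies p ≤ |t|/2 ≤ 2p − 1.

Case 1 (vxy inside A₁B₁): t = a^(p−j) b^(p−l) a^p b^p with j + l = |vy|. The second half of t has length < 2p, so it is a suffix of the trailing a^p b^p and ends in b; the first half is a^(p−j) b^(p−l) a^((j+l)/2), which ends in a because (j+l)/2 ≥ 1. The halves differ, so t ∉ L.

Case 2 (vxy inside B₁A₂, straddling the middle): t = a^p b^(p−j) a^(p−l) b^p with j + l = |vy|. If t = ww, then w is a prefix of t of length ≥ p, so w begins with a^p; and w is a suffix of t of length ≥ p, so w ends with b^p. That forces |w| ≥ 2p, contradicting |w| = |t|/2 ≤ 2p − 1. So t ∉ L.

Case 3 (vxy inside A₂B₂): t = a^p b^p a^(p−j) b^(p−l) with j + l = |vy|. The first half of t is a prefix of a^p b^p, so it begins with a; the second half is b^((j+l)/2) a^(p−j) b^(p−l), which begins with b. The halves differ, so t ∉ L.

In every case uv⁰xy⁰z = uxz ∉ L.

This contradicts the CFL pumping lemma, which requires uv^i xy^i z ∈ L for all i ≥ 0.
Hence L = {ww : w ∈ {a,b}*} is not context-free. ∎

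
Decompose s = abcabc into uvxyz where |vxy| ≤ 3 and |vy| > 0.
u='ab', v='c', x='a', y='b', z='c'

For s = abcabc with pumping length p = 3:

One valid decomposition:
- u = 'ab'
- v = 'c'
- x = 'a'
- y = 'b'
- z = 'c'

Verification:
- uvxyz = 'ab' + 'c' + 'a' + 'b' + 'c' = abcabc ✓
- |vxy| = |'cab'| = 3 ≤ 3 ✓
- |vy| = |'cb'| = 2 > 0 ✓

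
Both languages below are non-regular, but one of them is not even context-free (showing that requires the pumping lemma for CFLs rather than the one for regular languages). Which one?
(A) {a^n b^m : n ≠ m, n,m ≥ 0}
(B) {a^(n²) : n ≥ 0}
(B) {a^(n²) : n ≥ 0}

(B) {a^(n²) : n ≥ 0} requires the CFL pumping lemma.

- {a^n b^m : n ≠ m, n,m ≥ 0} is context-free (but not regular)
  • Can be shown non-regular with the regular pumping lemma
  • After pumping a's, we can make n = m

- {a^(n²) : n ≥ 0} is NOT context-free
  • Requires the CFL pumping lemma to prove
  • Gaps between squares grow unboundedly

The CFL pumping lemma is "stronger" in that it can prove non-membership
in the larger class of context-free languages.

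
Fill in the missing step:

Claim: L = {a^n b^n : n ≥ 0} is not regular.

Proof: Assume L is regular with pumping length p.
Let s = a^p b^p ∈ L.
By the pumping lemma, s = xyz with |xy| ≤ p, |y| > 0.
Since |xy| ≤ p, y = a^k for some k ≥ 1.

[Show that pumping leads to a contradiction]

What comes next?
Consider xy²z = a^(p+k) b^p.

Since k ≥ 1, we have p + k > p.
So xy²z has more a's than b's: (p+k) a's vs p b's.
This means xy²z ∉ L because a^n b^n requires equal counts.

This contradicts the pumping lemma which states xy²z ∈ L.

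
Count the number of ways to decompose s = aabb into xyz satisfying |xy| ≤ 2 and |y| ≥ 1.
3

For s = 'aabb' with pumping length p = 2:

Constraints: |xy| ≤ 2, |y| > 0

Valid decompositions (|xy| ≤ p, |y| ≥ 1):
  • x='', y='a', z='abb'
  • x='a', y='a', z='bb'
  • x='', y='aa', z='bb'

Total count: 3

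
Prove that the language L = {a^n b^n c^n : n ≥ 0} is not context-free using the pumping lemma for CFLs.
Assume for contradiction that L is context-free, and let p ≥ 1 be the pumping length given by the pumping lemma for CFLs.
Choose s = a^p b^p c^p. Then s ∈ L and |s| = 3p ≥ p.
By the CFL pumping lemma, s = uvxyz for some u, v, x, y, z with |vxy| ≤ p, |vy| ≥ 1, and uv^i xy^i z ∈ L for every i ≥ 0.

Because |vxy| ≤ p, the window vxy cannot contain both an a and a c: any substring of s containing both must include the entire block b^p plus at least one a and one c, so it has length ≥ p + 2 > p.
Hence at least one of the letters a, c does not occur in vy at all.

Take i = 0: the string uxz is obtained from s by deleting |vy| ≥ 1 symbols, so |uxz| = 3p − |vy| < 3p.
But the letter (a or c) that does not occur in vy still occurs exactly p times in uxz. Every string of L with exactly p copies of some letter is a^p b^p c^p, of length 3p. Since |uxz| < 3p, uxz ∉ L.

This contradicts the CFL pumping lemma, which requires uv^i xy^i z ∈ L for all i ≥ 0.
Hence L = {a^n b^n c^n : n ≥ 0} is not context-free. ∎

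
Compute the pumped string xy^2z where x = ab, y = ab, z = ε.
ababab

Given x = 'ab', y = 'ab', z = '' and i = 2:

xy^2z = x + y·y·...·y (2 times) + z
       = 'ab' + 'ab'^2 + ''
       = 'ab' + 'abab' + ''
       = 'ababab'

The pumped string is 'ababab' with length 6.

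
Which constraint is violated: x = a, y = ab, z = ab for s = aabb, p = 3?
Violated: xyz = s

The decomposition x = a, y = ab, z = ab for s = aabb with p = 3
violates the constraint: xyz = s

xyz = 'a' + 'ab' + 'ab' = 'aabab' ≠ 'aabb' = s. The decomposition doesn't reconstruct s.

Pumping lemma constraints:
1. xyz = s (decomposition is valid)
2. |xy| ≤ p
3. |y| > 0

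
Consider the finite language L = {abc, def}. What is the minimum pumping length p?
p = 4

For a finite language L, the pumping lemma holds vacuously if p > max|s| for s ∈ L.

The longest string in L = {abc, def} has length 3.
If p = 4, then no string s ∈ L has |s| ≥ p, so the condition is vacuously true.

The minimum pumping length is p = 4.

Why no smaller p works: for any p ≤ 3, the longest string s ∈ L has |s| = 3 ≥ p, so it would
have to be pumpable; but pumping up (i = 2, 3, ...) produces ever longer strings, which cannot all lie in the
finite language L. So the pumping property fails for every p ≤ 3.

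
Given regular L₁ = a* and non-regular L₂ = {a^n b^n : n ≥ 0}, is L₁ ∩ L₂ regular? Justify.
Yes — L₁ ∩ L₂ is regular.

A string of a* contains no b's, and the only string of {a^n b^n} with no b's is ε (n = 0). So L₁ ∩ L₂ = {ε}, a finite language, which is regular.

Note that the bare facts "L₁ regular, L₂ non-regular" do not settle the question by themselves: the closure of regular languages under ∪, ∩, complement and difference applies only when BOTH operands are regular. With a non-regular operand the result can come out regular or non-regular depending on the specific languages, so one has to work out L₁ ∩ L₂ for this particular pair, as above.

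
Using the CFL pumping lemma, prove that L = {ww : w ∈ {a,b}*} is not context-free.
Assume for contradiction that L is context-free, and let p ≥ 1 be the pumping length given by the pumping lemma for CFLs.
Choose s = a^p b^p a^p b^p. Then s ∈ L (take w = a^p b^p) and |s| = 4p ≥ p.
By the CFL pumping lemma, s = uvxyz for some u, v, x, y, z with |vxy| ≤ p, |vy| ≥ 1, and uv^i xy^i z ∈ L for every i ≥ 0.

Write s as four blocks A₁ B₁ A₂ B₂ with A₁ = A₂ = a^p and B₁ = B₂ = b^p. Since |vxy| ≤ p, the window vxy lies inside at most two adjacent blocks. Take i = 0 and let t = uxz, so |t| = 4p − |vy| with 1 ≤ |vy| ≤ p. If |t| is odd, t ∉ L immediately, so assume |vy| is even (hence |vy| ≥ 2) and |t|/2 = 2p − |vy|/2, which satisfies p ≤ |t|/2 ≤ 2p − 1.

Case 1 (vxy inside A₁B₁): t = a^(p−j) b^(p−l) a^p b^p with j + l = |vy|. The second half of t has length < 2p, so it is a suffix of the trailing a^p b^p and ends in b; the first half is a^(p−j) b^(p−l) a^((j+l)/2), which ends in a because (j+l)/2 ≥ 1. The halves differ, so t ∉ L.

Case 2 (vxy inside B₁A₂, straddling the middle): t = a^p b^(p−j) a^(p−l) b^p with j + l = |vy|. If t = ww, then w is a prefix of t of length ≥ p, so w begins with a^p; and w is a suffix of t of length ≥ p, so w ends with b^p. That forces |w| ≥ 2p, contradicting |w| = |t|/2 ≤ 2p − 1. So t ∉ L.

Case 3 (vxy inside A₂B₂): t = a^p b^p a^(p−j) b^(p−l) with j + l = |vy|. The first half of t is a prefix of a^p b^p, so it begins with a; the second half is b^((j+l)/2) a^(p−j) b^(p−l), which begins with b. The halves differ, so t ∉ L.

In every case uv⁰xy⁰z = uxz ∉ L.

This contradicts the CFL pumping lemma, which requires uv^i xy^i z ∈ L for all i ≥ 0.
Hence L = {ww : w ∈ {a,b}*} is not context-free. ∎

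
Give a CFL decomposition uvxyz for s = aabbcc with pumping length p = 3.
u='aa', v='b', x='b', y='c', z='c'

For s = aabbcc with pumping length p = 3:

One valid decomposition:
- u = 'aa'
- v = 'b'
- x = 'b'
- y = 'c'
- z = 'c'

Verification:
- uvxyz = 'aa' + 'b' + 'b' + 'c' + 'c' = aabbcc ✓
- |vxy| = |'bbc'| = 3 ≤ 3 ✓
- |vy| = |'bc'| = 2 > 0 ✓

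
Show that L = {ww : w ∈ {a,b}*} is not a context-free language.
Assume for contradiction that L is context-free, and let p ≥ 1 be the pumping length given by the pumping lemma for CFLs.
Choose s = a^p b^p a^p b^p. Then s ∈ L (take w = a^p b^p) and |s| = 4p ≥ p.
By the CFL pumping lemma, s = uvxyz for some u, v, x, y, z with |vxy| ≤ p, |vy| ≥ 1, and uv^i xy^i z ∈ L for every i ≥ 0.

Write s as four blocks A₁ B₁ A₂ B₂ with A₁ = A₂ = a^p and B₁ = B₂ = b^p. Since |vxy| ≤ p, the window vxy lies inside at most two adjacent blocks. Take i = 0 and let t = uxz, so |t| = 4p − |vy| with 1 ≤ |vy| ≤ p. If |t| is odd, t ∉ L immediately, so assume |vy| is even (hence |vy| ≥ 2) and |t|/2 = 2p − |vy|/2, which satisfies p ≤ |t|/2 ≤ 2p − 1.

Case 1 (vxy inside A₁B₁): t = a^(p−j) b^(p−l) a^p b^p with j + l = |vy|. The second half of t has length < 2p, so it is a suffix of the trailing a^p b^p and ends in b; the first half is a^(p−j) b^(p−l) a^((j+l)/2), which ends in a because (j+l)/2 ≥ 1. The halves differ, so t ∉ L.

Case 2 (vxy inside B₁A₂, straddling the middle): t = a^p b^(p−j) a^(p−l) b^p with j + l = |vy|. If t = ww, then w is a prefix of t of length ≥ p, so w begins with a^p; and w is a suffix of t of length ≥ p, so w ends with b^p. That forces |w| ≥ 2p, contradicting |w| = |t|/2 ≤ 2p − 1. So t ∉ L.

Case 3 (vxy inside A₂B₂): t = a^p b^p a^(p−j) b^(p−l) with j + l = |vy|. The first half of t is a prefix of a^p b^p, so it begins with a; the second half is b^((j+l)/2) a^(p−j) b^(p−l), which begins with b. The halves differ, so t ∉ L.

In every case uv⁰xy⁰z = uxz ∉ L.

This contradicts the CFL pumping lemma, which requires uv^i xy^i z ∈ L for all i ≥ 0.
Hence L = {ww : w ∈ {a,b}*} is not context-free. ∎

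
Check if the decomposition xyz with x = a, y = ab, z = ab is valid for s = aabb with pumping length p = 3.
Violated: xyz = s

The decomposition x = a, y = ab, z = ab for s = aabb with p = 3
violates the constraint: xyz = s

xyz = 'a' + 'ab' + 'ab' = 'aabab' ≠ 'aabb' = s. The decomposition doesn't reconstruct s.

Pumping lemma constraints:
1. xyz = s (decomposition is valid)
2. |xy| ≤ p
3. |y| > 0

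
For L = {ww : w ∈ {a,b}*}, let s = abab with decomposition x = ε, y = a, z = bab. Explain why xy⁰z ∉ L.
xy⁰z = bab ∉ L

Pumping with i = 0 replaces y = a by y⁰ = ε:
- Original: s = xyz = abab; abab splits into halves ab · ab, which are equal, so it is in L (w = ab)
- Pumped: xy⁰z = ε · ε · bab = bab
- bab has odd length 3, so it cannot be written as ww and is not in L

The pumping lemma would require xy⁰z ∈ L, so this decomposition yields a contradiction.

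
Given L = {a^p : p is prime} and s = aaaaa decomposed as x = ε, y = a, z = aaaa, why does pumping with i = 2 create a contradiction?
xy²z = aaaaaa ∉ L

Pumping with i = 2 replaces y = a by y² = aa:
- Original: s = xyz = aaaaa; aaaaa has length 5, which is prime, so it is in L
- Pumped: xy²z = ε · aa · aaaa = aaaaaa
- aaaaaa has length 6 = 2 × 3, which is not prime, so it is not in L

The pumping lemma would require xy²z ∈ L, so this decomposition yields a contradiction.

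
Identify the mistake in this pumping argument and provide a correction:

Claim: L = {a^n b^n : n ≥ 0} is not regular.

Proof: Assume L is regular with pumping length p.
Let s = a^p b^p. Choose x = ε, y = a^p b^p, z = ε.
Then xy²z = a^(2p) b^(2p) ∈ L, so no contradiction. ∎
Error: The decomposition violates |xy| ≤ p. With y = a^p b^p, |xy| = |y| = 2p > p. (The proof also miscomputes xy²z, which would be a^p b^p a^p b^p rather than a^(2p) b^(2p), and it wrongly treats one harmless decomposition as settling the matter — the prover does not get to choose the decomposition.)

Correction: The pumping lemma requires |xy| ≤ p, and the argument must handle every decomposition satisfying |xy| ≤ p, |y| ≥ 1. Since s starts with p a's, any such y consists only of a's, say y = a^k with k ≥ 1. Then xy²z = a^(p+k) b^p has unequal numbers of a's and b's, so xy²z ∉ L — the required contradiction.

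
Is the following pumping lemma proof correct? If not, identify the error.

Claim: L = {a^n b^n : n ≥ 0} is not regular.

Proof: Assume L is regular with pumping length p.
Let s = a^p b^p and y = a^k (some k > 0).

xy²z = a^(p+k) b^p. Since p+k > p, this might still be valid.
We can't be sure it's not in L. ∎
The proof is INCORRECT.

Error: The conclusion is wrong.
xy²z = a^(p+k) b^p is definitely NOT in L because the number of a's (p+k) ≠ number of b's (p).
The proof incorrectly doubts what is actually a valid contradiction.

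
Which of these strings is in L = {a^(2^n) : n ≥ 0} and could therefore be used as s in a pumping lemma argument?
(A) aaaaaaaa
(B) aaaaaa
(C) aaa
(A) aaaaaaaa

The pumping lemma is applied to a string s that lies in L, so first check membership of each option:
- (A) aaaaaaaa has length 8 = 2^3, so it is in L ✓
- (B) aaaaaa has length 6, strictly between 2^2 = 4 and 2^3 = 8, so it is not in L ✗
- (C) aaa has length 3, strictly between 2^1 = 2 and 2^2 = 4, so it is not in L ✗

Only (A) aaaaaaaa is in L, so it is the only candidate that could play the role of s.
(In a complete proof one picks s in terms of the pumping length p so that |s| ≥ p is guaranteed; a fixed string like aaaaaaaa illustrates the shape of such an s.)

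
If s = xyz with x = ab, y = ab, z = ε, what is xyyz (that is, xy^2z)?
ababab

Given x = 'ab', y = 'ab', z = '' and i = 2:

xy^2z = x + y·y·...·y (2 times) + z
       = 'ab' + 'ab'^2 + ''
       = 'ab' + 'abab' + ''
       = 'ababab'

The pumped string is 'ababab' with length 6.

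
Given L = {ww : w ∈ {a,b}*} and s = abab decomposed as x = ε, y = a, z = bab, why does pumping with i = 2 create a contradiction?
xy²z = aabab ∉ L

Pumping with i = 2 replaces y = a by y² = aa:
- Original: s = xyz = abab; abab splits into halves ab · ab, which are equal, so it is in L (w = ab)
- Pumped: xy²z = ε · aa · bab = aabab
- aabab has odd length 5, so it cannot be written as ww and is not in L

The pumping lemma would require xy²z ∈ L, so this decomposition yields a contradiction.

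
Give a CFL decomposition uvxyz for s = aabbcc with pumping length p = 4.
u='a', v='a', x='bb', y='c', z='c'

For s = aabbcc with pumping length p = 4:

One valid decomposition:
- u = 'a'
- v = 'a'
- x = 'bb'
- y = 'c'
- z = 'c'

Verification:
- uvxyz = 'a' + 'a' + 'bb' + 'c' + 'c' = aabbcc ✓
- |vxy| = |'abbc'| = 4 ≤ 4 ✓
- |vy| = |'ac'| = 2 > 0 ✓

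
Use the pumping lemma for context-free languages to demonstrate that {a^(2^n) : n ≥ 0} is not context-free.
Assume for contradiction that L is context-free, and let p ≥ 1 be the pumping length given by the pumping lemma for CFLs.
Choose s = a^(2^p). Then s ∈ L and |s| = 2^p ≥ p.
By the CFL pumping lemma, s = uvxyz for some u, v, x, y, z with |vxy| ≤ p, |vy| ≥ 1, and uv^i xy^i z ∈ L for every i ≥ 0.
All symbols are a's, so only lengths matter: let k = |vy|, with 1 ≤ k ≤ |vxy| ≤ p < 2^p.

Take i = 2: |uv²xy²z| = 2^p + k, and 2^p < 2^p + k < 2^p + 2^p = 2^(p+1).
So the length lies strictly between consecutive powers of two and is not a power of 2; uv²xy²z ∉ L.

This contradicts the CFL pumping lemma, which requires uv^i xy^i z ∈ L for all i ≥ 0.
Hence L = {a^(2^n) : n ≥ 0} is not context-free. ∎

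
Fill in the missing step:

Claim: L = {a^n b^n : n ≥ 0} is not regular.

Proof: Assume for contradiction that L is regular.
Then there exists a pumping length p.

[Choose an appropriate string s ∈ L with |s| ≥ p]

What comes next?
s = a^p b^p

This string is in L (has equal a's and b's) and has length 2p ≥ p.
Any decomposition xyz with |xy| ≤ p means y consists only of a's,
so pumping will unbalance the counts.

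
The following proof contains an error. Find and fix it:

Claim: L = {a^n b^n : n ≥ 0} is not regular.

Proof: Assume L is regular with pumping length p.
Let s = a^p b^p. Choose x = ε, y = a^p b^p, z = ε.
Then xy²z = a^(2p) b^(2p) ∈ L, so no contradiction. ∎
Error: The decomposition violates |xy| ≤ p. With y = a^p b^p, |xy| = |y| = 2p > p. (The proof also miscomputes xy²z, which would be a^p b^p a^p b^p rather than a^(2p) b^(2p), and it wrongly treats one harmless decomposition as settling the matter — the prover does not get to choose the decomposition.)

Correction: The pumping lemma requires |xy| ≤ p, and the argument must handle every decomposition satisfying |xy| ≤ p, |y| ≥ 1. Since s starts with p a's, any such y consists only of a's, say y = a^k with k ≥ 1. Then xy²z = a^(p+k) b^p has unequal numbers of a's and b's, so xy²z ∉ L — the required contradiction.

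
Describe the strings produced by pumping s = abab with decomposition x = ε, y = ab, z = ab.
{xy^i z : i ≥ 0} = {(ab)^(i+1) : i ≥ 0} = {ab, abab, ababab, ...}

With x = ε, y = ab, z = ab: Pumping 'ab' gives strings of alternating a's and b's.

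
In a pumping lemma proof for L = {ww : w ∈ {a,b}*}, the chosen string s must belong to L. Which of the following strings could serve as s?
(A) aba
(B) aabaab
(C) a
(B) aabaab

The pumping lemma is applied to a string s that lies in L, so first check membership of each option:
- (A) aba has odd length 3, so it cannot be written as ww and is not in L ✗
- (B) aabaab splits into halves aab · aab, which are equal, so it is in L (w = aab) ✓
- (C) a has odd length 1, so it cannot be written as ww and is not in L ✗

Only (B) aabaab is in L, so it is the only candidate that could play the role of s.
(In a complete proof one picks s in terms of the pumping length p so that |s| ≥ p is guaranteed; a fixed string like aabaab illustrates the shape of such an s.)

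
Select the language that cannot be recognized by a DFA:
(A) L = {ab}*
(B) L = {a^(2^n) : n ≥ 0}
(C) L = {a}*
(B) {a^(2^n) : n ≥ 0}

(B) L = {a^(2^n) : n ≥ 0} is NOT regular.

The pumping lemma can be used to prove this:
After pumping, length is no longer a power of 2

The other languages are regular because they can be recognized by finite automata.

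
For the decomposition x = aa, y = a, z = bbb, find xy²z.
aaaabbb

Given x = 'aa', y = 'a', z = 'bbb' and i = 2:

xy^2z = x + y·y·...·y (2 times) + z
       = 'aa' + 'a'^2 + 'bbb'
       = 'aa' + 'aa' + 'bbb'
       = 'aaaabbb'

The pumped string is 'aaaabbb' with length 7.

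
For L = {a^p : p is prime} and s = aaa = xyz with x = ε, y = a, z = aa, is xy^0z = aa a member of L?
Yes

xy⁰z = ε · ε · aa = aa.
aa has length 2, which is prime, so it is in L.
(A single pumped string landing in L is not a contradiction by itself; a non-regularity proof needs some i for which xy^i z ∉ L, for every admissible decomposition.)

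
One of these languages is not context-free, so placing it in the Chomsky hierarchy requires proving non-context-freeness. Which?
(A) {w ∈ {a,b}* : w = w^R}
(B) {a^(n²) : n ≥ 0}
(B) {a^(n²) : n ≥ 0}

(B) {a^(n²) : n ≥ 0} requires the CFL pumping lemma.

- {w ∈ {a,b}* : w = w^R} is context-free (but not regular)
  • Can be shown non-regular with the regular pumping lemma
  • After pumping, the string is no longer symmetric

- {a^(n²) : n ≥ 0} is NOT context-free
  • Requires the CFL pumping lemma to prove
  • Gaps between squares grow unboundedly

The CFL pumping lemma is "stronger" in that it can prove non-membership
in the larger class of context-free languages.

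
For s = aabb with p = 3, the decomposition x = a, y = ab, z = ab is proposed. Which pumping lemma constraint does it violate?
Violated: xyz = s

The decomposition x = a, y = ab, z = ab for s = aabb with p = 3
violates the constraint: xyz = s

xyz = 'a' + 'ab' + 'ab' = 'aabab' ≠ 'aabb' = s. The decomposition doesn't reconstruct s.

Pumping lemma constraints:
1. xyz = s (decomposition is valid)
2. |xy| ≤ p
3. |y| > 0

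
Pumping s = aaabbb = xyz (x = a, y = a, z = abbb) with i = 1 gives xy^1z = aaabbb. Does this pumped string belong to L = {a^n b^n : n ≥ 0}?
Yes

xy¹z = a · a · abbb = aaabbb.
aaabbb = a^3 b^3 has equal counts (3 = 3), so it is in L.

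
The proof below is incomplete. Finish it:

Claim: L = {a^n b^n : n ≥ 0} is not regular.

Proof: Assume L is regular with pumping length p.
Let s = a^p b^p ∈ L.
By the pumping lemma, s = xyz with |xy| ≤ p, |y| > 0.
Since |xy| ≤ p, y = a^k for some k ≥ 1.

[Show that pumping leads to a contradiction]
Consider xy²z = a^(p+k) b^p.

Since k ≥ 1, we have p + k > p.
So xy²z has more a's than b's: (p+k) a's vs p b's.
This means xy²z ∉ L because a^n b^n requires equal counts.

This contradicts the pumping lemma which states xy²z ∈ L.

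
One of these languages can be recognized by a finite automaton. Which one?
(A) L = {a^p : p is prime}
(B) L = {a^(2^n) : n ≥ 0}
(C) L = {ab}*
(C) {ab}*

(C) L = {ab}* is regular.

This can be recognized by a finite automaton (DFA/NFA).
Regular expressions like {ab}* define regular languages.

The other choices are not regular:
- {a^p : p is prime}: After pumping, the length becomes composite
- {a^(2^n) : n ≥ 0}: After pumping, length is no longer a power of 2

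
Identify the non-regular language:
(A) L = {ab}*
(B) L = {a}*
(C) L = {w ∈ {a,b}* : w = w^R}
(C) {w ∈ {a,b}* : w = w^R}

(C) L = {w ∈ {a,b}* : w = w^R} is NOT regular.

The pumping lemma can be used to prove this:
After pumping, the string is no longer symmetric

The other languages are regular because they can be recognized by finite automata.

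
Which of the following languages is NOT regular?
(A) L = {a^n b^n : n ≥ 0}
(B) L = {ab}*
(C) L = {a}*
(A) {a^n b^n : n ≥ 0}

(A) L = {a^n b^n : n ≥ 0} is NOT regular.

The pumping lemma can be used to prove this:
After pumping, the number of a's and b's become unequal

The other languages are regular because they can be recognized by finite automata.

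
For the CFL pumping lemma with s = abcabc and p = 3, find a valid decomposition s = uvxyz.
u='ab', v='c', x='a', y='b', z='c'

For s = abcabc with pumping length p = 3:

One valid decomposition:
- u = 'ab'
- v = 'c'
- x = 'a'
- y = 'b'
- z = 'c'

Verification:
- uvxyz = 'ab' + 'c' + 'a' + 'b' + 'c' = abcabc ✓
- |vxy| = |'cab'| = 3 ≤ 3 ✓
- |vy| = |'cb'| = 2 > 0 ✓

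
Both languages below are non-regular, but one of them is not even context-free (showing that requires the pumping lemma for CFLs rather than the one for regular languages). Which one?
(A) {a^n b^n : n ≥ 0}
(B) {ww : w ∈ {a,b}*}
(B) {ww : w ∈ {a,b}*}

(B) {ww : w ∈ {a,b}*} requires the CFL pumping lemma.

- {a^n b^n : n ≥ 0} is context-free (but not regular)
  • Can be shown non-regular with the regular pumping lemma
  • After pumping, the number of a's and b's become unequal

- {ww : w ∈ {a,b}*} is NOT context-free
  • Requires the CFL pumping lemma to prove
  • Cannot verify equality of two arbitrary substrings

The CFL pumping lemma is "stronger" in that it can prove non-membership
in the larger class of context-free languages.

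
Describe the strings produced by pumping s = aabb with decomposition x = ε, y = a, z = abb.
{xy^i z : i ≥ 0} = {a^(i+1) b^2 : i ≥ 0} = {abb, aabb, aaabb, ...}

With x = ε, y = a, z = abb: Starting with aabb and pumping the first 'a' (z = abb keeps the second 'a'), we get strings with i+1 a's followed by 2 b's for i = 0, 1, 2, ...; note bb is not produced because z always contributes one a.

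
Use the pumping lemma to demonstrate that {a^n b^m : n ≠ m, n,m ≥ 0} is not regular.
Assume for contradiction that L is regular, and let p ≥ 1 be the pumping length given by the pumping lemma.
Choose s = a^p b^(p + p!). Then s ∈ L because p ≠ p + p! (as p! ≥ 1), and |s| ≥ p.
By the pumping lemma, s = xyz for some x, y, z with |xy| ≤ p, |y| ≥ 1, and xy^i z ∈ L for every i ≥ 0.
Since |xy| ≤ p and the first p symbols of s are all a's, y = a^k for some k with 1 ≤ k ≤ p.
For every i ≥ 0, xy^i z = a^(p + (i − 1)k) b^(p + p!).

Because 1 ≤ k ≤ p, k divides p!. Let t = p!/k (a positive integer) and take i = t + 1.
Then the number of a's is p + tk = p + p!, which equals the number of b's.
So xy^(t+1) z = a^(p + p!) b^(p + p!) has equally many a's and b's and is NOT in L.

This contradicts the pumping lemma, which requires xy^i z ∈ L for all i ≥ 0.
Hence L = {a^n b^m : n ≠ m, n,m ≥ 0} is not regular. ∎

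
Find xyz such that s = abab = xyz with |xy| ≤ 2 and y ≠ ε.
x = '', y = 'ab', z = 'ab'

For s = abab and p = 2, one valid decomposition is:
- x = '' (length 0)
- y = 'ab' (length 2)
- z = 'ab' (length 2)

Verification:
- xyz = '' + 'ab' + 'ab' = abab ✓
- |xy| = 2 ≤ 2 ✓
- |y| = 2 > 0 ✓

All pumping lemma constraints are satisfied.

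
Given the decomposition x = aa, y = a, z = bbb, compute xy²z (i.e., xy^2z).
aaaabbb

Given x = 'aa', y = 'a', z = 'bbb' and i = 2:

xy^2z = x + y·y·...·y (2 times) + z
       = 'aa' + 'a'^2 + 'bbb'
       = 'aa' + 'aa' + 'bbb'
       = 'aaaabbb'

The pumped string is 'aaaabbb' with length 7.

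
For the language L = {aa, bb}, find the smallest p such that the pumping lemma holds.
p = 3

For a finite language L, the pumping lemma holds vacuously if p > max|s| for s ∈ L.

The longest string in L = {aa, bb} has length 2.
If p = 3, then no string s ∈ L has |s| ≥ p, so the condition is vacuously true.

The minimum pumping length is p = 3.

Why no smaller p works: for any p ≤ 2, the longest string s ∈ L has |s| = 2 ≥ p, so it would
have to be pumpable; but pumping up (i = 2, 3, ...) produces ever longer strings, which cannot all lie in the
finite language L. So the pumping property fails for every p ≤ 2.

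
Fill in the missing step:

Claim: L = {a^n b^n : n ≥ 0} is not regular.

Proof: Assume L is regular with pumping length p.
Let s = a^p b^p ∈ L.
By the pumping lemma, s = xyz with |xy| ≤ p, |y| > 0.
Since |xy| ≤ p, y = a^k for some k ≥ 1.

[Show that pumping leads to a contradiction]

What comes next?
Consider xy²z = a^(p+k) b^p.

Since k ≥ 1, we have p + k > p.
So xy²z has more a's than b's: (p+k) a's vs p b's.
This means xy²z ∉ L because a^n b^n requires equal counts.

This contradicts the pumping lemma which states xy²z ∈ L.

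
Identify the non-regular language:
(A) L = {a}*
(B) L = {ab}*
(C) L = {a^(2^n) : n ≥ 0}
(C) {a^(2^n) : n ≥ 0}

(C) L = {a^(2^n) : n ≥ 0} is NOT regular.

The pumping lemma can be used to prove this:
After pumping, length is no longer a power of 2

The other languages are regular because they can be recognized by finite automata.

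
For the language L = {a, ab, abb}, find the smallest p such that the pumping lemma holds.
p = 4

For a finite language L, the pumping lemma holds vacuously if p > max|s| for s ∈ L.

The longest string in L = {a, ab, abb} has length 3.
If p = 4, then no string s ∈ L has |s| ≥ p, so the condition is vacuously true.

The minimum pumping length is p = 4.

Why no smaller p works: for any p ≤ 3, the longest string s ∈ L has |s| = 3 ≥ p, so it would
have to be pumpable; but pumping up (i = 2, 3, ...) produces ever longer strings, which cannot all lie in the
finite language L. So the pumping property fails for every p ≤ 3.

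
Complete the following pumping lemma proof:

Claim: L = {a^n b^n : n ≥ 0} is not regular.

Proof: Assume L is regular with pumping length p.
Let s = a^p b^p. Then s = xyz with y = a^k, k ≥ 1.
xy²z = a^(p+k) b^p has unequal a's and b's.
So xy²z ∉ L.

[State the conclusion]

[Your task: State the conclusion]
This contradicts the pumping lemma for regular languages,
which guarantees xy^i z ∈ L for all i ≥ 0.

Since our assumption that L is regular leads to a contradiction,
we conclude that L = {a^n b^n : n ≥ 0} is NOT regular. ∎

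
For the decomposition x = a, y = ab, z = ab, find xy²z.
aababab

Given x = 'a', y = 'ab', z = 'ab' and i = 2:

xy^2z = x + y·y·...·y (2 times) + z
       = 'a' + 'ab'^2 + 'ab'
       = 'a' + 'abab' + 'ab'
       = 'aababab'

The pumped string is 'aababab' with length 7.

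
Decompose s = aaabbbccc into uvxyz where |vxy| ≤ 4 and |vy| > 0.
u='aa', v='a', x='bb', y='b', z='ccc'

For s = aaabbbccc with pumping length p = 4:

One valid decomposition:
- u = 'aa'
- v = 'a'
- x = 'bb'
- y = 'b'
- z = 'ccc'

Verification:
- uvxyz = 'aa' + 'a' + 'bb' + 'b' + 'ccc' = aaabbbccc ✓
- |vxy| = |'abbb'| = 4 ≤ 4 ✓
- |vy| = |'ab'| = 2 > 0 ✓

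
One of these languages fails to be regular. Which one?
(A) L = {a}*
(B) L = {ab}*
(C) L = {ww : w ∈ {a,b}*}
(C) {ww : w ∈ {a,b}*}

(C) L = {ww : w ∈ {a,b}*} is NOT regular.

The pumping lemma can be used to prove this:
After pumping, the two halves no longer match

The other languages are regular because they can be recognized by finite automata.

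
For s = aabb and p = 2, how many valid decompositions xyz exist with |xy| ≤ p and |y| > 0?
3

For s = 'aabb' with pumping length p = 2:

Constraints: |xy| ≤ 2, |y| > 0

Valid decompositions (|xy| ≤ p, |y| ≥ 1):
  • x='', y='a', z='abb'
  • x='a', y='a', z='bb'
  • x='', y='aa', z='bb'

Total count: 3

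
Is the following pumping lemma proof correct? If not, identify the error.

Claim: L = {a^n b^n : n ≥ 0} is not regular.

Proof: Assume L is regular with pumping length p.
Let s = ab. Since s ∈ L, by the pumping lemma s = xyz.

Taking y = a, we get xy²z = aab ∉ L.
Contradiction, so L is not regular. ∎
The proof is INCORRECT.

Error: The string s = ab may be shorter than p.
The pumping lemma only applies to strings with |s| ≥ p, and p is not under our control.
We must choose s in terms of p, e.g. s = a^p b^p, to ensure |s| ≥ p.
(The proof also fixes one particular y; a valid argument must handle every decomposition with |xy| ≤ p and |y| ≥ 1 — for s = a^p b^p this forces y = a^k, and then xy²z = a^(p+k) b^p ∉ L.)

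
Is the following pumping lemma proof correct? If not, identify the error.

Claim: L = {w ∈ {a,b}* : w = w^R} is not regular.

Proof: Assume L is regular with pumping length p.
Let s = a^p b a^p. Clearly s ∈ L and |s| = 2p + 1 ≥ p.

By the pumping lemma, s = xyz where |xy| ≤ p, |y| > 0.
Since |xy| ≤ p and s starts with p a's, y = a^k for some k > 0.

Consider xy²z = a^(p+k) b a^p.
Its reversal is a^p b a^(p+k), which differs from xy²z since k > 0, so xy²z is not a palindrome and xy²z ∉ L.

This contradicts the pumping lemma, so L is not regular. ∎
The proof is correct.

This proof is valid because:
1. s = a^p b a^p is in L and is chosen in terms of p, so |s| ≥ p holds for every p
2. The decomposition analysis is correct: |xy| ≤ p forces y to lie inside the leading a's
3. The contradiction is valid: a^(p+k) b a^p has more a's before the b than after it, so it is not a palindrome
4. The conclusion follows logically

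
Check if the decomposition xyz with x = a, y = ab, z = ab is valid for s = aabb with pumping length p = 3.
Violated: xyz = s

The decomposition x = a, y = ab, z = ab for s = aabb with p = 3
violates the constraint: xyz = s

xyz = 'a' + 'ab' + 'ab' = 'aabab' ≠ 'aabb' = s. The decomposition doesn't reconstruct s.

Pumping lemma constraints:
1. xyz = s (decomposition is valid)
2. |xy| ≤ p
3. |y| > 0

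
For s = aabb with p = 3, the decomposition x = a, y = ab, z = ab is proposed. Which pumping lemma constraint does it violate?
Violated: xyz = s

The decomposition x = a, y = ab, z = ab for s = aabb with p = 3
violates the constraint: xyz = s

xyz = 'a' + 'ab' + 'ab' = 'aabab' ≠ 'aabb' = s. The decomposition doesn't reconstruct s.

Pumping lemma constraints:
1. xyz = s (decomposition is valid)
2. |xy| ≤ p
3. |y| > 0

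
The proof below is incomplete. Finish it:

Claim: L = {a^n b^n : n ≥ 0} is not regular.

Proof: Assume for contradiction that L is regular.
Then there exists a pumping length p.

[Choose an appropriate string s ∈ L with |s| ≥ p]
s = a^p b^p

This string is in L (has equal a's and b's) and has length 2p ≥ p.
Any decomposition xyz with |xy| ≤ p means y consists only of a's,
so pumping will unbalance the counts.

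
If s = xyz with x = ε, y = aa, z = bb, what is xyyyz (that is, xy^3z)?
aaaaaabb

Given x = '', y = 'aa', z = 'bb' and i = 3:

xy^3z = x + y·y·...·y (3 times) + z
       = '' + 'aa'^3 + 'bb'
       = '' + 'aaaaaa' + 'bb'
       = 'aaaaaabb'

The pumped string is 'aaaaaabb' with length 8.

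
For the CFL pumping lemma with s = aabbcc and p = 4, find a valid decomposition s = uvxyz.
u='a', v='a', x='bb', y='c', z='c'

For s = aabbcc with pumping length p = 4:

One valid decomposition:
- u = 'a'
- v = 'a'
- x = 'bb'
- y = 'c'
- z = 'c'

Verification:
- uvxyz = 'a' + 'a' + 'bb' + 'c' + 'c' = aabbcc ✓
- |vxy| = |'abbc'| = 4 ≤ 4 ✓
- |vy| = |'ac'| = 2 > 0 ✓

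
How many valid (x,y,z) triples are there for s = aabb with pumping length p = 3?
6

For s = 'aabb' with pumping length p = 3:

Constraints: |xy| ≤ 3, |y| > 0

Valid decompositions (|xy| ≤ p, |y| ≥ 1):
  • x='', y='a', z='abb'
  • x='a', y='a', z='bb'
  • x='', y='aa', z='bb'
  • x='aa', y='b', z='b'
  • x='a', y='ab', z='b'
  • x='', y='aab', z='b'

Total count: 6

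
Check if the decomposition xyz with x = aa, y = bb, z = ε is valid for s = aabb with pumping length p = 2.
Violated: |xy| ≤ p

The decomposition x = aa, y = bb, z = ε for s = aabb with p = 2
violates the constraint: |xy| ≤ p

|xy| = |aabb| = 4 > 2 = p. The decomposition puts too many characters in xy.

Pumping lemma constraints:
1. xyz = s (decomposition is valid)
2. |xy| ≤ p
3. |y| > 0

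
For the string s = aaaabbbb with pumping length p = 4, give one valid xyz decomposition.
x = '', y = 'aaaa', z = 'bbbb'

For s = aaaabbbb and p = 4, one valid decomposition is:
- x = '' (length 0)
- y = 'aaaa' (length 4)
- z = 'bbbb' (length 4)

Verification:
- xyz = '' + 'aaaa' + 'bbbb' = aaaabbbb ✓
- |xy| = 4 ≤ 4 ✓
- |y| = 4 > 0 ✓

All pumping lemma constraints are satisfied.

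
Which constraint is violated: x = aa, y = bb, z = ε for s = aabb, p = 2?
Violated: |xy| ≤ p

The decomposition x = aa, y = bb, z = ε for s = aabb with p = 2
violates the constraint: |xy| ≤ p

|xy| = |aabb| = 4 > 2 = p. The decomposition puts too many characters in xy.

Pumping lemma constraints:
1. xyz = s (decomposition is valid)
2. |xy| ≤ p
3. |y| > 0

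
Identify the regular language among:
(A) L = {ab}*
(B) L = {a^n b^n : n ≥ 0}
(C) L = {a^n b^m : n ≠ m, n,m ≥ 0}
(A) {ab}*

(A) L = {ab}* is regular.

This can be recognized by a finite automaton (DFA/NFA).
Regular expressions like {ab}* define regular languages.

The other choices are not regular:
- {a^n b^n : n ≥ 0}: After pumping, the number of a's and b's become unequal
- {a^n b^m : n ≠ m, n,m ≥ 0}: After pumping a's, we can make n = m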